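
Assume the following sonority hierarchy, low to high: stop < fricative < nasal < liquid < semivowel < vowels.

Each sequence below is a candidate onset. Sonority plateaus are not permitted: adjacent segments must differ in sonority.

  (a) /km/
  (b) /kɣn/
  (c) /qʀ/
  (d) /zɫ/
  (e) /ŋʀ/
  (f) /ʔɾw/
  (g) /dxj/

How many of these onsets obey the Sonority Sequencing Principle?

7

(a) sonority 1-3: well-formed.
(b) sonority 1-2-3: well-formed.
(c) sonority 1-4: well-formed.
(d) sonority 2-4: well-formed.
(e) sonority 3-4: well-formed.
(f) sonority 1-4-5: well-formed.
(g) sonority 1-2-5: well-formed.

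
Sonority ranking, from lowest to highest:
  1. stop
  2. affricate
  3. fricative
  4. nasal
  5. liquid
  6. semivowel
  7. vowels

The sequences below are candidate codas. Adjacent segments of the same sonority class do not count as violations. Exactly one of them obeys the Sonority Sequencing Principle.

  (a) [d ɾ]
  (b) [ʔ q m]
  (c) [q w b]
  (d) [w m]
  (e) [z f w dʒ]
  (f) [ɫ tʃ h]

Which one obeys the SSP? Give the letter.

(a) sonority 1-5: ill-formed.
(b) sonority 1-1-4: ill-formed.
(c) sonority 1-6-1: ill-formed.
(d) sonority 6-4: well-formed.
(e) sonority 3-3-6-2: ill-formed.
(f) sonority 5-2-3: ill-formed.

d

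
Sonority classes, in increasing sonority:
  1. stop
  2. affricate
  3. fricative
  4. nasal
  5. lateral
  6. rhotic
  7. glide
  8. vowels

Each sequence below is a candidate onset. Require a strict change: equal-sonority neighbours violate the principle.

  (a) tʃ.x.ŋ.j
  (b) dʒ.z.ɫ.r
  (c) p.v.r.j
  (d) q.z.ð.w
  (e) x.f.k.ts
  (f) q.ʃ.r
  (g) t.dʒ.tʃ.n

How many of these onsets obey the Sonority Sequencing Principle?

(a) sonority 2-3-4-7: well-formed.
(b) sonority 2-3-5-6: well-formed.
(c) sonority 1-3-6-7: well-formed.
(d) sonority 1-3-3-7: ill-formed.
(e) sonority 3-3-1-2: ill-formed.
(f) sonority 1-3-6: well-formed.
(g) sonority 1-2-2-4: ill-formed.

4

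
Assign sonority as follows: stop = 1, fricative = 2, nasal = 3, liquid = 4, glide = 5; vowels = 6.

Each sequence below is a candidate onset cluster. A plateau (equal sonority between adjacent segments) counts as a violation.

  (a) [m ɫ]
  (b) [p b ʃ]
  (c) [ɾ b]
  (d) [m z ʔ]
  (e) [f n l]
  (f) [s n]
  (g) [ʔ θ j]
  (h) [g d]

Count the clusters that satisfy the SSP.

(a) [m ɫ]: profile 3-4 — obeys.
(b) [p b ʃ]: profile 1-1-2 — violates.
(c) [ɾ b]: profile 4-1 — violates.
(d) [m z ʔ]: profile 3-2-1 — violates.
(e) [f n l]: profile 2-3-4 — obeys.
(f) [s n]: profile 2-3 — obeys.
(g) [ʔ θ j]: profile 1-2-5 — obeys.
(h) [g d]: profile 1-1 — violates.

4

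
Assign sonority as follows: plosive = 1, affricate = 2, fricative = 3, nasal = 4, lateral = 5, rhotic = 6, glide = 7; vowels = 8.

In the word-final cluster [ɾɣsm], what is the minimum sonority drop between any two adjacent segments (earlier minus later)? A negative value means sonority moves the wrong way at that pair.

/ɾ/: rhotic = 6.
/ɣ/: fricative = 3.
/s/: fricative = 3.
/m/: nasal = 4.
/ɾ/→/ɣ/: change +3.
/ɣ/→/s/: change +0.
/s/→/m/: change -1.
Minimum = -1.

-1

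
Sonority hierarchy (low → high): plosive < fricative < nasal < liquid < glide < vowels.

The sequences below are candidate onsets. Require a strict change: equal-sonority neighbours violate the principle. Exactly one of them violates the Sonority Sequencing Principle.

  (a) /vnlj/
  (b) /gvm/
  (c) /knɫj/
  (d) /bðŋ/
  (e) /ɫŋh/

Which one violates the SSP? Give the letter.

(a) sonority 2-3-4-5: well-formed.
(b) sonority 1-2-3: well-formed.
(c) sonority 1-3-4-5: well-formed.
(d) sonority 1-2-3: well-formed.
(e) sonority 4-3-2: ill-formed.

e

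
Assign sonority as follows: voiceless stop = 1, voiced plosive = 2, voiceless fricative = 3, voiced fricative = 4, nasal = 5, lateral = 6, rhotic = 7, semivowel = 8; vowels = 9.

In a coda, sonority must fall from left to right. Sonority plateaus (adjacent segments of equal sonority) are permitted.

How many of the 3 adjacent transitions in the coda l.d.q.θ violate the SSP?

/l/: lateral = 6.
/d/: voiced plosive = 2.
/q/: voiceless stop = 1.
/θ/: voiceless fricative = 3.
/l/→/d/: 6→2 (falls) — ok.
/d/→/q/: 2→1 (falls) — ok.
/q/→/θ/: 1→3 (does not fall) — violation.

1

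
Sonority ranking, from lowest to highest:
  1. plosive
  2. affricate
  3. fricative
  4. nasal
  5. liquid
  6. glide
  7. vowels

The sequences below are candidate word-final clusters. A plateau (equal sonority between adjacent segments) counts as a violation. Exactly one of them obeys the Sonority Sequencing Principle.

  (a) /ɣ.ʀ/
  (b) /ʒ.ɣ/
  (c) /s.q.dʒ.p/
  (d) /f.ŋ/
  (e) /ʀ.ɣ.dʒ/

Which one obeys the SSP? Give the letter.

(a) /ɣ.ʀ/: profile 3-5 — violates.
(b) /ʒ.ɣ/: profile 3-3 — violates.
(c) /s.q.dʒ.p/: profile 3-1-2-1 — violates.
(d) /f.ŋ/: profile 3-4 — violates.
(e) /ʀ.ɣ.dʒ/: profile 5-3-2 — obeys.

e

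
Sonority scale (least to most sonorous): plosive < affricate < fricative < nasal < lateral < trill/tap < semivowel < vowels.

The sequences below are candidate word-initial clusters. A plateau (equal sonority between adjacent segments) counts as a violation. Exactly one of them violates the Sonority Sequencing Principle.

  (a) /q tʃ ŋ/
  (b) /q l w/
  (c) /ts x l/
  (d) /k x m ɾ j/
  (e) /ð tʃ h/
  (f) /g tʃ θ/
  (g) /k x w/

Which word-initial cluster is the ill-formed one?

e

(a) /q tʃ ŋ/: profile 1-2-4 — obeys.
(b) /q l w/: profile 1-5-7 — obeys.
(c) /ts x l/: profile 2-3-5 — obeys.
(d) /k x m ɾ j/: profile 1-3-4-6-7 — obeys.
(e) /ð tʃ h/: profile 3-2-3 — violates.
(f) /g tʃ θ/: profile 1-2-3 — obeys.
(g) /k x w/: profile 1-3-7 — obeys.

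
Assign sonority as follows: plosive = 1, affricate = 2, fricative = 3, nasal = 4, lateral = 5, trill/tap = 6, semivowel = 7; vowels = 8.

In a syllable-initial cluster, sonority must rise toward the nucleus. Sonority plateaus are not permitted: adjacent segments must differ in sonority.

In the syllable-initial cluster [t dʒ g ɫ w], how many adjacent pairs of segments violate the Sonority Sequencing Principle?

1

/t/ — plosive, sonority 1.
/dʒ/ — affricate, sonority 2.
/g/ — plosive, sonority 1.
/ɫ/ — lateral, sonority 5.
/w/ — semivowel, sonority 7.
/t/→/dʒ/: 1→2 (rises) — ok.
/dʒ/→/g/: 2→1 (does not rise) — violation.
/g/→/ɫ/: 1→5 (rises) — ok.
/ɫ/→/w/: 5→7 (rises) — ok.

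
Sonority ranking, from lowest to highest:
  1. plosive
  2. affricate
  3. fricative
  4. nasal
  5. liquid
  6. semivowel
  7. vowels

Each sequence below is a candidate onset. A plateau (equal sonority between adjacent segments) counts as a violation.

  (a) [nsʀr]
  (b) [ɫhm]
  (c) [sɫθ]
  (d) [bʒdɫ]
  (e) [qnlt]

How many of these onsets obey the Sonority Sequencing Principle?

(a) sonority 4-3-5-5: ill-formed.
(b) sonority 5-3-4: ill-formed.
(c) sonority 3-5-3: ill-formed.
(d) sonority 1-3-1-5: ill-formed.
(e) sonority 1-4-5-1: ill-formed.

0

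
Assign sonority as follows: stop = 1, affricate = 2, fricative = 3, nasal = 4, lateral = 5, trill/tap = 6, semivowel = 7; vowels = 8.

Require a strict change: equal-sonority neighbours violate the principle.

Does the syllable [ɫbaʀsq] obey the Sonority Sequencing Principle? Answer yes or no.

no

Onset: /ɫ/ is a lateral (sonority 5), /b/ is a stop (sonority 1); then the nucleus /a/ (sonority 8).
Onset profile 5-1-8 — does not strictly rise throughout.
Coda: /ʀ/ is a trill/tap (sonority 6), /s/ is a fricative (sonority 3), /q/ is a stop (sonority 1).
Coda profile 8-6-3-1 — falls from the nucleus.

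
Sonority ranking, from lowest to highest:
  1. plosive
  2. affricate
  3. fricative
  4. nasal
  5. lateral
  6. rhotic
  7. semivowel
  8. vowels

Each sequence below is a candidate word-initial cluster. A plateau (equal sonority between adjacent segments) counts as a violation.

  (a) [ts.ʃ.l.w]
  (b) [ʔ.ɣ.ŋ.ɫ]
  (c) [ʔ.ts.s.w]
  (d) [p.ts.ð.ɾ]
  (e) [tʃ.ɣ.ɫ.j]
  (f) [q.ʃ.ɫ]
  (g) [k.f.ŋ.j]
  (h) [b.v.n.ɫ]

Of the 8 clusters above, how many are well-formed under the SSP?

8

(a) [ts.ʃ.l.w]: profile 2-3-5-7 — obeys.
(b) [ʔ.ɣ.ŋ.ɫ]: profile 1-3-4-5 — obeys.
(c) [ʔ.ts.s.w]: profile 1-2-3-7 — obeys.
(d) [p.ts.ð.ɾ]: profile 1-2-3-6 — obeys.
(e) [tʃ.ɣ.ɫ.j]: profile 2-3-5-7 — obeys.
(f) [q.ʃ.ɫ]: profile 1-3-5 — obeys.
(g) [k.f.ŋ.j]: profile 1-3-4-7 — obeys.
(h) [b.v.n.ɫ]: profile 1-3-4-5 — obeys.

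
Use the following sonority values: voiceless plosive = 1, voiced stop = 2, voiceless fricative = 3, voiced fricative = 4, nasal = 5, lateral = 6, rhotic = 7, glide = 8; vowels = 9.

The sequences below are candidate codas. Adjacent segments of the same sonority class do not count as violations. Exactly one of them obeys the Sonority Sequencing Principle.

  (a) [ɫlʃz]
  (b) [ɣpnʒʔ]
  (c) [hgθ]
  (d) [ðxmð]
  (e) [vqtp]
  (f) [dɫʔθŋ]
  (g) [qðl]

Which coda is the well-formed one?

(a) [ɫlʃz]: profile 6-6-3-4 — violates.
(b) [ɣpnʒʔ]: profile 4-1-5-4-1 — violates.
(c) [hgθ]: profile 3-2-3 — violates.
(d) [ðxmð]: profile 4-3-5-4 — violates.
(e) [vqtp]: profile 4-1-1-1 — obeys.
(f) [dɫʔθŋ]: profile 2-6-1-3-5 — violates.
(g) [qðl]: profile 1-4-6 — violates.

e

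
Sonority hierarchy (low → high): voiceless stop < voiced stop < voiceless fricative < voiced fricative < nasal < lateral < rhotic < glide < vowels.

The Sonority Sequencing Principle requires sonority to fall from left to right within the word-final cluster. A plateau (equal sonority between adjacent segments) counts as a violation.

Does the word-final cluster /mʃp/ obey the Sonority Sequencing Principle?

/m/ — nasal, sonority 5.
/ʃ/ — voiceless fricative, sonority 3.
/p/ — voiceless stop, sonority 1.
The profile 5-3-1 strictly falls, so the word-final cluster satisfies the SSP.

yes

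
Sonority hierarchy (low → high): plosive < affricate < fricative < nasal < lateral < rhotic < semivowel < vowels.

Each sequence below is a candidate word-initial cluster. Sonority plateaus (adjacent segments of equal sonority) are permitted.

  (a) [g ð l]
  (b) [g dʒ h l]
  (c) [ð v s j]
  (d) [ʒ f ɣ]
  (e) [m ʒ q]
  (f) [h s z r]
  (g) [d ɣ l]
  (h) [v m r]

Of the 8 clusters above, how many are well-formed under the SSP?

7

(a) 1-3-5 → obeys
(b) 1-2-3-5 → obeys
(c) 3-3-3-7 → obeys
(d) 3-3-3 → obeys
(e) 4-3-1 → violates
(f) 3-3-3-6 → obeys
(g) 1-3-5 → obeys
(h) 3-4-6 → obeys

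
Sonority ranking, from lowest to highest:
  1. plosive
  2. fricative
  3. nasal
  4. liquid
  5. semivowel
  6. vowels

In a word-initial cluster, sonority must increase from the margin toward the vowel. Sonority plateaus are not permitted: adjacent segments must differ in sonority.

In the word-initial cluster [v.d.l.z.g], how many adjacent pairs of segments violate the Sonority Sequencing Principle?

3

/v/ — fricative, sonority 2.
/d/ — plosive, sonority 1.
/l/ — liquid, sonority 4.
/z/ — fricative, sonority 2.
/g/ — plosive, sonority 1.
/v/→/d/: 2→1 (does not rise) — violation.
/d/→/l/: 1→4 (rises) — ok.
/l/→/z/: 4→2 (does not rise) — violation.
/z/→/g/: 2→1 (does not rise) — violation.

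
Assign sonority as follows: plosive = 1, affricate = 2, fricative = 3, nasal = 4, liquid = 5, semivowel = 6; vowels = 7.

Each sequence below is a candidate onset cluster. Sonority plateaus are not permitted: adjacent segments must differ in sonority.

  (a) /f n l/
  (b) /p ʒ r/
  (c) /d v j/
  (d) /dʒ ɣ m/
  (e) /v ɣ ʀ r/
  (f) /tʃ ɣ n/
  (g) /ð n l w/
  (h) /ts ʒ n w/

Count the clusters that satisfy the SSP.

7

(a) sonority 3-4-5: well-formed.
(b) sonority 1-3-5: well-formed.
(c) sonority 1-3-6: well-formed.
(d) sonority 2-3-4: well-formed.
(e) sonority 3-3-5-5: ill-formed.
(f) sonority 2-3-4: well-formed.
(g) sonority 3-4-5-6: well-formed.
(h) sonority 2-3-4-6: well-formed.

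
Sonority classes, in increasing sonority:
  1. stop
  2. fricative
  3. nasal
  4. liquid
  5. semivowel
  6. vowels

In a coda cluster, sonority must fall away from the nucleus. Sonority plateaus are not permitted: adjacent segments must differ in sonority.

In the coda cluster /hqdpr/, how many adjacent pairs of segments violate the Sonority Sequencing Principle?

3

/h/ is a fricative (sonority 2).
/q/ is a stop (sonority 1).
/d/ is a stop (sonority 1).
/p/ is a stop (sonority 1).
/r/ is a liquid (sonority 4).
/h/→/q/: 2→1 (falls) — ok.
/q/→/d/: 1→1 (plateau) — violation.
/d/→/p/: 1→1 (plateau) — violation.
/p/→/r/: 1→4 (does not fall) — violation.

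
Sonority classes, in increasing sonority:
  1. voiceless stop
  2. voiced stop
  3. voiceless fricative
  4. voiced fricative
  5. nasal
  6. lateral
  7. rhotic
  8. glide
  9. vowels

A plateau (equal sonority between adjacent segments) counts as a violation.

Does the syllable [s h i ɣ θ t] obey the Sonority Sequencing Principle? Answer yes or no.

no

Onset: /s/ is a voiceless fricative (sonority 3), /h/ is a voiceless fricative (sonority 3); then the nucleus /i/ (sonority 9).
Onset profile 3-3-9 — does not strictly rise throughout.
Coda: /ɣ/ is a voiced fricative (sonority 4), /θ/ is a voiceless fricative (sonority 3), /t/ is a voiceless stop (sonority 1).
Coda profile 9-4-3-1 — falls from the nucleus.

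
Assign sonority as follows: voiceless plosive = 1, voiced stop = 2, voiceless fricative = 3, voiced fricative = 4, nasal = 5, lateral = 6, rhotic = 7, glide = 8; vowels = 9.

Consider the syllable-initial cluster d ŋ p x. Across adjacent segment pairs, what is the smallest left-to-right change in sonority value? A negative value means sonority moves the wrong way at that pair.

/d/: voiced stop = 2.
/ŋ/: nasal = 5.
/p/: voiceless plosive = 1.
/x/: voiceless fricative = 3.
/d/→/ŋ/: change +3.
/ŋ/→/p/: change -4.
/p/→/x/: change +2.
Minimum = -4.

-4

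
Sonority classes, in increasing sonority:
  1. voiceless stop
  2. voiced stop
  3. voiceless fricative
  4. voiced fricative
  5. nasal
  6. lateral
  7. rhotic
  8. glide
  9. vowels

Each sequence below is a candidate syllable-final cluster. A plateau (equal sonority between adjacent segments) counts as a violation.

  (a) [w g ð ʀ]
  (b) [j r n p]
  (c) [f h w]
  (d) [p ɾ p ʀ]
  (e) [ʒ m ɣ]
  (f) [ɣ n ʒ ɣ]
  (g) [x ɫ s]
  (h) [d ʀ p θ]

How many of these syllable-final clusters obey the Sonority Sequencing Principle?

(a) 8-2-4-7 → violates
(b) 8-7-5-1 → obeys
(c) 3-3-8 → violates
(d) 1-7-1-7 → violates
(e) 4-5-4 → violates
(f) 4-5-4-4 → violates
(g) 3-6-3 → violates
(h) 2-7-1-3 → violates

1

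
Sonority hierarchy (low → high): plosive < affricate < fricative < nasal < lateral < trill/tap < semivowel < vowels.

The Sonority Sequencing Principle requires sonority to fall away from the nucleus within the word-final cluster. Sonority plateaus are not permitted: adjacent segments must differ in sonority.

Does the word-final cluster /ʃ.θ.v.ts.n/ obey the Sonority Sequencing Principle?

no

/ʃ/ — fricative, sonority 3.
/θ/ — fricative, sonority 3.
/v/ — fricative, sonority 3.
/ts/ — affricate, sonority 2.
/n/ — nasal, sonority 4.
The profile is 3-3-3-2-4. Between /ʃ/ (3) and /θ/ (3) sonority does not fall, so the cluster violates the SSP.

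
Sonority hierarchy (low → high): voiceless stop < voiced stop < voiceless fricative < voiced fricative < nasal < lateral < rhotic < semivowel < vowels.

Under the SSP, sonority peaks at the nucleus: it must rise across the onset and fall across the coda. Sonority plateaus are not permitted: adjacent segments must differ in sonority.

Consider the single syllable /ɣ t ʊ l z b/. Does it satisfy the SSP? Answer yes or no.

no

Onset: /ɣ/ is a voiced fricative (sonority 4), /t/ is a voiceless stop (sonority 1); then the nucleus /ʊ/ (sonority 9).
Onset profile 4-1-9 — does not strictly rise throughout.
Coda: /l/ is a lateral (sonority 6), /z/ is a voiced fricative (sonority 4), /b/ is a voiced stop (sonority 2).
Coda profile 9-6-4-2 — falls from the nucleus.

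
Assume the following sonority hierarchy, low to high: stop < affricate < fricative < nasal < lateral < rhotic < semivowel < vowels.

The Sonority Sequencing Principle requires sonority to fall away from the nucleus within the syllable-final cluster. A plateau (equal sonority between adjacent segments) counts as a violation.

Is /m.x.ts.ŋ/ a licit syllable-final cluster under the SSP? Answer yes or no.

/m/ is a nasal (sonority 4).
/x/ is a fricative (sonority 3).
/ts/ is an affricate (sonority 2).
/ŋ/ is a nasal (sonority 4).
The profile is 4-3-2-4. Between /ts/ (2) and /ŋ/ (4) sonority does not fall, so the cluster violates the SSP.

no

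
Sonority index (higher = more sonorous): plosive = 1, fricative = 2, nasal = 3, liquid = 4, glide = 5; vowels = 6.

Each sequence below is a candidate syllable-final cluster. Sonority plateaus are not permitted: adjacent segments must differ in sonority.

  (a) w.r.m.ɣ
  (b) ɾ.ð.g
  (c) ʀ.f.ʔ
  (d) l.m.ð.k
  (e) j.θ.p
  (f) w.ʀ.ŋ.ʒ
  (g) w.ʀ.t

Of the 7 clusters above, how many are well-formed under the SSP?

(a) 5-4-3-2 → obeys
(b) 4-2-1 → obeys
(c) 4-2-1 → obeys
(d) 4-3-2-1 → obeys
(e) 5-2-1 → obeys
(f) 5-4-3-2 → obeys
(g) 5-4-1 → obeys

7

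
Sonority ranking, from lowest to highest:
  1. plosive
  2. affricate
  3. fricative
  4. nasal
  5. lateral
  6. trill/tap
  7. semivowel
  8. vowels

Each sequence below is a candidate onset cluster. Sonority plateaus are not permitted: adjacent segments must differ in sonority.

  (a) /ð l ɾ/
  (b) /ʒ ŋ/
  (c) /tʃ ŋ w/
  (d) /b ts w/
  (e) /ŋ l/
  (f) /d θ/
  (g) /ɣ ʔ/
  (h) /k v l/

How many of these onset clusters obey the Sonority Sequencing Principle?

7

(a) /ð l ɾ/: profile 3-5-6 — obeys.
(b) /ʒ ŋ/: profile 3-4 — obeys.
(c) /tʃ ŋ w/: profile 2-4-7 — obeys.
(d) /b ts w/: profile 1-2-7 — obeys.
(e) /ŋ l/: profile 4-5 — obeys.
(f) /d θ/: profile 1-3 — obeys.
(g) /ɣ ʔ/: profile 3-1 — violates.
(h) /k v l/: profile 1-3-5 — obeys.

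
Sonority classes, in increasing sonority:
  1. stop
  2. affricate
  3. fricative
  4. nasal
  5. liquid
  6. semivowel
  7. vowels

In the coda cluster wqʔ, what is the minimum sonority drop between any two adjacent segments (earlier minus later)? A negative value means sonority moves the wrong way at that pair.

0

/w/: semivowel = 6.
/q/: stop = 1.
/ʔ/: stop = 1.
/w/→/q/: change +5.
/q/→/ʔ/: change +0.
Minimum = 0.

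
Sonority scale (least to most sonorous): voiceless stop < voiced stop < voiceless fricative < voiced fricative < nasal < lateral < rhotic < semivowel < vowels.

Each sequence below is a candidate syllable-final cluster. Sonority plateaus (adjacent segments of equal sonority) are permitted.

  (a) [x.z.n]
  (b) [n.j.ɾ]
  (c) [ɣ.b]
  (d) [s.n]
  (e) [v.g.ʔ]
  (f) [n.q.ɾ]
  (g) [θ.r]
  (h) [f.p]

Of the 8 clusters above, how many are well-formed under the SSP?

(a) sonority 3-4-5: ill-formed.
(b) sonority 5-8-7: ill-formed.
(c) sonority 4-2: well-formed.
(d) sonority 3-5: ill-formed.
(e) sonority 4-2-1: well-formed.
(f) sonority 5-1-7: ill-formed.
(g) sonority 3-7: ill-formed.
(h) sonority 3-1: well-formed.

3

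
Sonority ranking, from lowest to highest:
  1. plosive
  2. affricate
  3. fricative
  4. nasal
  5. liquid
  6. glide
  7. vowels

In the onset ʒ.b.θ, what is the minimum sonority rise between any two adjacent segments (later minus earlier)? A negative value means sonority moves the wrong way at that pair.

-2

/ʒ/ — fricative, sonority 3.
/b/ — plosive, sonority 1.
/θ/ — fricative, sonority 3.
/ʒ/→/b/: change -2.
/b/→/θ/: change +2.
Minimum = -2.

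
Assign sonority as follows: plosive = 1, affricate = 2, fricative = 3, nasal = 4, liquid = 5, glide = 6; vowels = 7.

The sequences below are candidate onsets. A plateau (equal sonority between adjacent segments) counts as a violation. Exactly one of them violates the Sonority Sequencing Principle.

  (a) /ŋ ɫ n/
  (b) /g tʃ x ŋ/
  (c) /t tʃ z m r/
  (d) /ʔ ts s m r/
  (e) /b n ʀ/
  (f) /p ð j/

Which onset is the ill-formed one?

(a) 4-5-4 → violates
(b) 1-2-3-4 → obeys
(c) 1-2-3-4-5 → obeys
(d) 1-2-3-4-5 → obeys
(e) 1-4-5 → obeys
(f) 1-3-6 → obeys

a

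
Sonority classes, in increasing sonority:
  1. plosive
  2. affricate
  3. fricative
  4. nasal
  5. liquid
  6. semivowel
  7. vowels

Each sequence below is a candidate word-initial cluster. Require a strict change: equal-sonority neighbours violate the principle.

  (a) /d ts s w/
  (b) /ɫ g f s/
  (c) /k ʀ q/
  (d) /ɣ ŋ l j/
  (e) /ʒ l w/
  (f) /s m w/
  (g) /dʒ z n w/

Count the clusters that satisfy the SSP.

(a) /d ts s w/: profile 1-2-3-6 — obeys.
(b) /ɫ g f s/: profile 5-1-3-3 — violates.
(c) /k ʀ q/: profile 1-5-1 — violates.
(d) /ɣ ŋ l j/: profile 3-4-5-6 — obeys.
(e) /ʒ l w/: profile 3-5-6 — obeys.
(f) /s m w/: profile 3-4-6 — obeys.
(g) /dʒ z n w/: profile 2-3-4-6 — obeys.

5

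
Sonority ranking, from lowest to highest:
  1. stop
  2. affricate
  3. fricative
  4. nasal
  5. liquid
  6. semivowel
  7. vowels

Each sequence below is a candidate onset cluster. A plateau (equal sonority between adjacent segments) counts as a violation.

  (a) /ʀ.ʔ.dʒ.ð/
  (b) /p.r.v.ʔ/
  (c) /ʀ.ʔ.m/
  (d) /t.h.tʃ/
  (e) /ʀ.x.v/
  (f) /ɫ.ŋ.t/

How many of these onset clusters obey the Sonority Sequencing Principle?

0

(a) /ʀ.ʔ.dʒ.ð/: profile 5-1-2-3 — violates.
(b) /p.r.v.ʔ/: profile 1-5-3-1 — violates.
(c) /ʀ.ʔ.m/: profile 5-1-4 — violates.
(d) /t.h.tʃ/: profile 1-3-2 — violates.
(e) /ʀ.x.v/: profile 5-3-3 — violates.
(f) /ɫ.ŋ.t/: profile 5-4-1 — violates.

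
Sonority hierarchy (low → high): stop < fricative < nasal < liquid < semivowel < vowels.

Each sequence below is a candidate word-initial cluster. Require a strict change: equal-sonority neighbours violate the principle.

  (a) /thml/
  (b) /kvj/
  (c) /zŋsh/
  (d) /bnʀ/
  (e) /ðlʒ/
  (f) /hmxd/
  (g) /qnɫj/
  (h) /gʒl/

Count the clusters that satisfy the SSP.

5

(a) 1-2-3-4 → obeys
(b) 1-2-5 → obeys
(c) 2-3-2-2 → violates
(d) 1-3-4 → obeys
(e) 2-4-2 → violates
(f) 2-3-2-1 → violates
(g) 1-3-4-5 → obeys
(h) 1-2-4 → obeys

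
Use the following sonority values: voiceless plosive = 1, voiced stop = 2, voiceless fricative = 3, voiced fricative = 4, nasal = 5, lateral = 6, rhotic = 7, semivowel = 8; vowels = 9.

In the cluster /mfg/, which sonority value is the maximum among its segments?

5

/m/ — nasal, sonority 5.
/f/ — voiceless fricative, sonority 3.
/g/ — voiced stop, sonority 2.
The maximum is 5.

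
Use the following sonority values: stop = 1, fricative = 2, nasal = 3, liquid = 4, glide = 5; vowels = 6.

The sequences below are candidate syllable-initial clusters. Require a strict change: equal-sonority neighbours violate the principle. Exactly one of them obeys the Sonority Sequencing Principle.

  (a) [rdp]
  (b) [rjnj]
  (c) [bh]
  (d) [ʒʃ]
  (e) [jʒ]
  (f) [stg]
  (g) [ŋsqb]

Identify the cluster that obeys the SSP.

c

(a) [rdp]: profile 4-1-1 — violates.
(b) [rjnj]: profile 4-5-3-5 — violates.
(c) [bh]: profile 1-2 — obeys.
(d) [ʒʃ]: profile 2-2 — violates.
(e) [jʒ]: profile 5-2 — violates.
(f) [stg]: profile 2-1-1 — violates.
(g) [ŋsqb]: profile 3-2-1-1 — violates.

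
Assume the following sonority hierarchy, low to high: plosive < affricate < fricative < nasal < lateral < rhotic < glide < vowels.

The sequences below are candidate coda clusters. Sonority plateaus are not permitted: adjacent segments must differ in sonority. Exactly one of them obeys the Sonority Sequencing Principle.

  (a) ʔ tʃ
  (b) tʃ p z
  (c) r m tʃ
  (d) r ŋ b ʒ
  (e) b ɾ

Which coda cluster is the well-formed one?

c

(a) ʔ tʃ: profile 1-2 — violates.
(b) tʃ p z: profile 2-1-3 — violates.
(c) r m tʃ: profile 6-4-2 — obeys.
(d) r ŋ b ʒ: profile 6-4-1-3 — violates.
(e) b ɾ: profile 1-6 — violates.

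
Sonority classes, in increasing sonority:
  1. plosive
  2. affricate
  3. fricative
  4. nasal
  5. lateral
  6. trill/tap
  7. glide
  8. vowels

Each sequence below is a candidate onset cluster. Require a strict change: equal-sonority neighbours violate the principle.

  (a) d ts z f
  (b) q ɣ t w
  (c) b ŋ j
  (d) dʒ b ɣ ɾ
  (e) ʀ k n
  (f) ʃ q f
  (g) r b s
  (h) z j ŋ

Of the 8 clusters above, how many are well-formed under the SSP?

1

(a) sonority 1-2-3-3: ill-formed.
(b) sonority 1-3-1-7: ill-formed.
(c) sonority 1-4-7: well-formed.
(d) sonority 2-1-3-6: ill-formed.
(e) sonority 6-1-4: ill-formed.
(f) sonority 3-1-3: ill-formed.
(g) sonority 6-1-3: ill-formed.
(h) sonority 3-7-4: ill-formed.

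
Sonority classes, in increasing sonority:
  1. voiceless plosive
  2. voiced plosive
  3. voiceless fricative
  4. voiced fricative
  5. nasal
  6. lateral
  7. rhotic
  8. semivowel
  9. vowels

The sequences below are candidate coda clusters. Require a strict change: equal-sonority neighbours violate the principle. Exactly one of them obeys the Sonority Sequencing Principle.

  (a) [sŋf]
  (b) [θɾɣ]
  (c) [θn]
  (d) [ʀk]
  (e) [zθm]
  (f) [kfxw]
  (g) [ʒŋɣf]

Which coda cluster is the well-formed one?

(a) sonority 3-5-3: ill-formed.
(b) sonority 3-7-4: ill-formed.
(c) sonority 3-5: ill-formed.
(d) sonority 7-1: well-formed.
(e) sonority 4-3-5: ill-formed.
(f) sonority 1-3-3-8: ill-formed.
(g) sonority 4-5-4-3: ill-formed.

d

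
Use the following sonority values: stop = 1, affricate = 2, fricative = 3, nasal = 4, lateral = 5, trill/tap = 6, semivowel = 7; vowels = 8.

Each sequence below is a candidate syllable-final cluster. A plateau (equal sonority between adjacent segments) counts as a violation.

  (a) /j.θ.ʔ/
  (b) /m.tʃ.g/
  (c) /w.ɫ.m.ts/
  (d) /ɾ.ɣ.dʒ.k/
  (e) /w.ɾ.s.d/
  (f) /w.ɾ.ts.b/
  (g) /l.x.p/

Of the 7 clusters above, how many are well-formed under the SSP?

7

(a) sonority 7-3-1: well-formed.
(b) sonority 4-2-1: well-formed.
(c) sonority 7-5-4-2: well-formed.
(d) sonority 6-3-2-1: well-formed.
(e) sonority 7-6-3-1: well-formed.
(f) sonority 7-6-2-1: well-formed.
(g) sonority 5-3-1: well-formed.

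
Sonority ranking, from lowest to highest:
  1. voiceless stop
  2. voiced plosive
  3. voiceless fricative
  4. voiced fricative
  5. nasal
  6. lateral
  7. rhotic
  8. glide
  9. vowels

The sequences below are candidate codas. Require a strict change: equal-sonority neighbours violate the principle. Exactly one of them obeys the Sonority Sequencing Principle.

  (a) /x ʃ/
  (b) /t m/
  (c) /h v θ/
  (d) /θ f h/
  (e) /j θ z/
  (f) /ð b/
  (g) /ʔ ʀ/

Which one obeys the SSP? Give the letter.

(a) sonority 3-3: ill-formed.
(b) sonority 1-5: ill-formed.
(c) sonority 3-4-3: ill-formed.
(d) sonority 3-3-3: ill-formed.
(e) sonority 8-3-4: ill-formed.
(f) sonority 4-2: well-formed.
(g) sonority 1-7: ill-formed.

f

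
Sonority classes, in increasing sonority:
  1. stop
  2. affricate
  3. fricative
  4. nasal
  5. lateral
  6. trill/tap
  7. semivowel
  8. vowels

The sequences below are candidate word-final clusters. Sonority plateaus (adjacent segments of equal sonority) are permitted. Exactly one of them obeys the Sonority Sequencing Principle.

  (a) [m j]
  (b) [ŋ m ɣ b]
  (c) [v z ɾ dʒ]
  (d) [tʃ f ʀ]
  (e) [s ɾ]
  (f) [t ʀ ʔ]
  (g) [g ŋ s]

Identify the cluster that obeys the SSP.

b

(a) 4-7 → violates
(b) 4-4-3-1 → obeys
(c) 3-3-6-2 → violates
(d) 2-3-6 → violates
(e) 3-6 → violates
(f) 1-6-1 → violates
(g) 1-4-3 → violates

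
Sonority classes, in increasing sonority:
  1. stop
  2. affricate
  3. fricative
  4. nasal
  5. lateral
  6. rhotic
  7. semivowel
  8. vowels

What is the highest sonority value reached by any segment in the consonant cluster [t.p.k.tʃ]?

2

/t/ — stop, sonority 1.
/p/ — stop, sonority 1.
/k/ — stop, sonority 1.
/tʃ/ — affricate, sonority 2.
The maximum is 2.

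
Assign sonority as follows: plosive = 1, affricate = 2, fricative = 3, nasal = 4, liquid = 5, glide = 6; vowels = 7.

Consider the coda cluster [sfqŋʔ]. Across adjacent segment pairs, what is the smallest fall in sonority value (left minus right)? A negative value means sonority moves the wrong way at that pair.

/s/ is a fricative (sonority 3).
/f/ is a fricative (sonority 3).
/q/ is a plosive (sonority 1).
/ŋ/ is a nasal (sonority 4).
/ʔ/ is a plosive (sonority 1).
/s/→/f/: change +0.
/f/→/q/: change +2.
/q/→/ŋ/: change -3.
/ŋ/→/ʔ/: change +3.
Minimum = -3.

-3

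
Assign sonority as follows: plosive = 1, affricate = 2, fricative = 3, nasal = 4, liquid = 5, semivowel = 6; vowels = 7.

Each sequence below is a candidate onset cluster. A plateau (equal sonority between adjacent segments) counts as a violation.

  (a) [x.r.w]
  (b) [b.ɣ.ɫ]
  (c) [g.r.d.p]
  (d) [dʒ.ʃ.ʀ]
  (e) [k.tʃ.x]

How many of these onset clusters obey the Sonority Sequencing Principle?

4

(a) sonority 3-5-6: well-formed.
(b) sonority 1-3-5: well-formed.
(c) sonority 1-5-1-1: ill-formed.
(d) sonority 2-3-5: well-formed.
(e) sonority 1-2-3: well-formed.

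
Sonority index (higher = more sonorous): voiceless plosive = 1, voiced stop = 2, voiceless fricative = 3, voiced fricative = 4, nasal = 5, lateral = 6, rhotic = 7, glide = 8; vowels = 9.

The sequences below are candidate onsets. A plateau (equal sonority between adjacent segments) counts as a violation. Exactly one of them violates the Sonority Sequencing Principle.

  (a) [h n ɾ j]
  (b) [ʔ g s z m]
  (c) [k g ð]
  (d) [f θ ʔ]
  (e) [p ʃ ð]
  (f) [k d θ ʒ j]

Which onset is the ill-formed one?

d

(a) 3-5-7-8 → obeys
(b) 1-2-3-4-5 → obeys
(c) 1-2-4 → obeys
(d) 3-3-1 → violates
(e) 1-3-4 → obeys
(f) 1-2-3-4-8 → obeys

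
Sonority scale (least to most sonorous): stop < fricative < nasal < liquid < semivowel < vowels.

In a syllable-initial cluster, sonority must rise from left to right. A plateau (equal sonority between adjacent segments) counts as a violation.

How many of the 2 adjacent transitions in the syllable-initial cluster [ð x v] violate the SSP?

2

/ð/ is a fricative (sonority 2).
/x/ is a fricative (sonority 2).
/v/ is a fricative (sonority 2).
/ð/→/x/: 2→2 (plateau) — violation.
/x/→/v/: 2→2 (plateau) — violation.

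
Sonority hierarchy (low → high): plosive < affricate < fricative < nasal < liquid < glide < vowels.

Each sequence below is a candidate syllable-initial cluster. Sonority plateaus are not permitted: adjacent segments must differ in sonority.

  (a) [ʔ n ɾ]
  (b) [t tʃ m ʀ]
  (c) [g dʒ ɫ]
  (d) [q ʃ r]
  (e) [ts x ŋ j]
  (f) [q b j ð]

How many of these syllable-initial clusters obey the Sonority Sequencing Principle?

(a) 1-4-5 → obeys
(b) 1-2-4-5 → obeys
(c) 1-2-5 → obeys
(d) 1-3-5 → obeys
(e) 2-3-4-6 → obeys
(f) 1-1-6-3 → violates

5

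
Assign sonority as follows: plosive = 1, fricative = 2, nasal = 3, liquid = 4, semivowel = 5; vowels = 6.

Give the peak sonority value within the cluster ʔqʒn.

3

/ʔ/: plosive = 1.
/q/: plosive = 1.
/ʒ/: fricative = 2.
/n/: nasal = 3.
The maximum is 3.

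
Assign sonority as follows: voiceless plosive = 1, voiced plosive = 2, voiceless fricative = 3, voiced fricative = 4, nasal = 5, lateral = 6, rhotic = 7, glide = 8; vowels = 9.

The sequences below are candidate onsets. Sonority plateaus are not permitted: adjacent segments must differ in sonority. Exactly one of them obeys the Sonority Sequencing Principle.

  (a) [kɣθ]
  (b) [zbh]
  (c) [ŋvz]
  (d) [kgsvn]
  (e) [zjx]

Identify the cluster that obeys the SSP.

(a) [kɣθ]: profile 1-4-3 — violates.
(b) [zbh]: profile 4-2-3 — violates.
(c) [ŋvz]: profile 5-4-4 — violates.
(d) [kgsvn]: profile 1-2-3-4-5 — obeys.
(e) [zjx]: profile 4-8-3 — violates.

d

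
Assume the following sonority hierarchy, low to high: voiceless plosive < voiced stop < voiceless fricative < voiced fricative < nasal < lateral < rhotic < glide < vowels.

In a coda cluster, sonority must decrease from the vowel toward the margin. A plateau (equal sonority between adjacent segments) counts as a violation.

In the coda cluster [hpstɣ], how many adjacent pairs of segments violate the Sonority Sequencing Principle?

2

/h/: voiceless fricative = 3.
/p/: voiceless plosive = 1.
/s/: voiceless fricative = 3.
/t/: voiceless plosive = 1.
/ɣ/: voiced fricative = 4.
/h/→/p/: 3→1 (falls) — ok.
/p/→/s/: 1→3 (does not fall) — violation.
/s/→/t/: 3→1 (falls) — ok.
/t/→/ɣ/: 1→4 (does not fall) — violation.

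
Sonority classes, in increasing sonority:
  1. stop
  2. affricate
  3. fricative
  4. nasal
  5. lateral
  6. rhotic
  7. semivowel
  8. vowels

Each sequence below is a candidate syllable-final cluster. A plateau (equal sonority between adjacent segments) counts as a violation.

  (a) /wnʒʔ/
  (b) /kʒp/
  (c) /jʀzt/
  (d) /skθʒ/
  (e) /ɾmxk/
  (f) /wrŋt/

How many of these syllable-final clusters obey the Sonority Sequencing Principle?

(a) sonority 7-4-3-1: well-formed.
(b) sonority 1-3-1: ill-formed.
(c) sonority 7-6-3-1: well-formed.
(d) sonority 3-1-3-3: ill-formed.
(e) sonority 6-4-3-1: well-formed.
(f) sonority 7-6-4-1: well-formed.

4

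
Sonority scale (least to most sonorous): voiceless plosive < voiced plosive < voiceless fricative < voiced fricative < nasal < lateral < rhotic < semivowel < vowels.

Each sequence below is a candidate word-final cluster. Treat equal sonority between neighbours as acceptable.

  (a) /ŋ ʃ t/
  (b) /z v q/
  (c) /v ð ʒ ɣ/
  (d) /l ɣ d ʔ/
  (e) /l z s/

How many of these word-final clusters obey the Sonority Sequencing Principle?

5

(a) sonority 5-3-1: well-formed.
(b) sonority 4-4-1: well-formed.
(c) sonority 4-4-4-4: well-formed.
(d) sonority 6-4-2-1: well-formed.
(e) sonority 6-4-3: well-formed.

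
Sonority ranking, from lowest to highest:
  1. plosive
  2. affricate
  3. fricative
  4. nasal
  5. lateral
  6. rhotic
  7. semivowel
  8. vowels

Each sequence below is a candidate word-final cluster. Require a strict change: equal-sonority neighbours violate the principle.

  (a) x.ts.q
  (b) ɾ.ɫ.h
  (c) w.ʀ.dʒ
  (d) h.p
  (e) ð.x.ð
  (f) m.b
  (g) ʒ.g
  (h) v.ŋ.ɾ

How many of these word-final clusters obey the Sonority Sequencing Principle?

6

(a) 3-2-1 → obeys
(b) 6-5-3 → obeys
(c) 7-6-2 → obeys
(d) 3-1 → obeys
(e) 3-3-3 → violates
(f) 4-1 → obeys
(g) 3-1 → obeys
(h) 3-4-6 → violates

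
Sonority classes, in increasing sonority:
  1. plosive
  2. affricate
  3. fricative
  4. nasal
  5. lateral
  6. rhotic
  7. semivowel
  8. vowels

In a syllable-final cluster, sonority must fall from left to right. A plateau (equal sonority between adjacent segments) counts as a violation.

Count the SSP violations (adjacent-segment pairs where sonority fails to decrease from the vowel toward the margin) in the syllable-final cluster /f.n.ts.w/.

2

/f/ is a fricative (sonority 3).
/n/ is a nasal (sonority 4).
/ts/ is an affricate (sonority 2).
/w/ is a semivowel (sonority 7).
/f/→/n/: 3→4 (does not fall) — violation.
/n/→/ts/: 4→2 (falls) — ok.
/ts/→/w/: 2→7 (does not fall) — violation.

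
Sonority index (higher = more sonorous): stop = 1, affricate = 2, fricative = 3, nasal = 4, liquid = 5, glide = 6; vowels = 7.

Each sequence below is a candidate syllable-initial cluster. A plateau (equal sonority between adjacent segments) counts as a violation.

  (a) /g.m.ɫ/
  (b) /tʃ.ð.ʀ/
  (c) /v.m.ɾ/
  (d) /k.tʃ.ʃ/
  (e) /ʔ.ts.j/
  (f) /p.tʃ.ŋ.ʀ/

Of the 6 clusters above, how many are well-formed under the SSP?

(a) sonority 1-4-5: well-formed.
(b) sonority 2-3-5: well-formed.
(c) sonority 3-4-5: well-formed.
(d) sonority 1-2-3: well-formed.
(e) sonority 1-2-6: well-formed.
(f) sonority 1-2-4-5: well-formed.

6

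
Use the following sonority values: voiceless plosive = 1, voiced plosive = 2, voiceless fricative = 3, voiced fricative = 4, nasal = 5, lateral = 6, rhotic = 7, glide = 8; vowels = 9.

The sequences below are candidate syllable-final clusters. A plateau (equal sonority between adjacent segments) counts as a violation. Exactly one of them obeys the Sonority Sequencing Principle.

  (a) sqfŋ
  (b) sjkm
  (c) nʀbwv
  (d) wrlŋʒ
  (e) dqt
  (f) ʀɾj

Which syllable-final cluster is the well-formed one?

(a) 3-1-3-5 → violates
(b) 3-8-1-5 → violates
(c) 5-7-2-8-4 → violates
(d) 8-7-6-5-4 → obeys
(e) 2-1-1 → violates
(f) 7-7-8 → violates

d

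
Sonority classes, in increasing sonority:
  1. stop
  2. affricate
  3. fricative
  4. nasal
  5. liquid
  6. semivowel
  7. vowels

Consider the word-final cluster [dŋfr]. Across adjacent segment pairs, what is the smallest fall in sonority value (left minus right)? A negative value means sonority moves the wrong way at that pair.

-3

/d/: stop = 1.
/ŋ/: nasal = 4.
/f/: fricative = 3.
/r/: liquid = 5.
/d/→/ŋ/: change -3.
/ŋ/→/f/: change +1.
/f/→/r/: change -2.
Minimum = -3.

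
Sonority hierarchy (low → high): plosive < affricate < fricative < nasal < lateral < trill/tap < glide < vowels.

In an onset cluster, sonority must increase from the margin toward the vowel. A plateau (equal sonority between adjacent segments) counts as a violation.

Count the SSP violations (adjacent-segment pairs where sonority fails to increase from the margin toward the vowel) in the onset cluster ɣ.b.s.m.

/ɣ/ — fricative, sonority 3.
/b/ — plosive, sonority 1.
/s/ — fricative, sonority 3.
/m/ — nasal, sonority 4.
/ɣ/→/b/: 3→1 (does not rise) — violation.
/b/→/s/: 1→3 (rises) — ok.
/s/→/m/: 3→4 (rises) — ok.

1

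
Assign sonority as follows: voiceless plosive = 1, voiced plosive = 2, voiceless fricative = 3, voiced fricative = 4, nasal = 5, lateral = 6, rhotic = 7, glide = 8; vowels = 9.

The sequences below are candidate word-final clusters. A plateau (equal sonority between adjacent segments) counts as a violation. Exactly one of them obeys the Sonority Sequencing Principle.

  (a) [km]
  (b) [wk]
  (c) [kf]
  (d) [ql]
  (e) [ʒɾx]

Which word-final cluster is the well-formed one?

b

(a) [km]: profile 1-5 — violates.
(b) [wk]: profile 8-1 — obeys.
(c) [kf]: profile 1-3 — violates.
(d) [ql]: profile 1-6 — violates.
(e) [ʒɾx]: profile 4-7-3 — violates.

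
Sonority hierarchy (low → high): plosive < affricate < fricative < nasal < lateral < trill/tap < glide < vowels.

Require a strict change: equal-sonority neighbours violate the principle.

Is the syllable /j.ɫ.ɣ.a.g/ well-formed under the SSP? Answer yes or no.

no

Onset: /j/ is a glide (sonority 7), /ɫ/ is a lateral (sonority 5), /ɣ/ is a fricative (sonority 3); then the nucleus /a/ (sonority 8).
Onset profile 7-5-3-8 — does not strictly rise throughout.
Coda: /g/ is a plosive (sonority 1).
Coda profile 8-1 — falls from the nucleus.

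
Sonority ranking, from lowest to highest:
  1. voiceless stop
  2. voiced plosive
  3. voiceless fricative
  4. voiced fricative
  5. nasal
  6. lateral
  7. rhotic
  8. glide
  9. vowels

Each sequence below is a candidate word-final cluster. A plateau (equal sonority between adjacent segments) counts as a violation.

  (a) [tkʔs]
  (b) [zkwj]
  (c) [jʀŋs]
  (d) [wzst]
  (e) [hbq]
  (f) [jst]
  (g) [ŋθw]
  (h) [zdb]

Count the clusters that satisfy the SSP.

(a) [tkʔs]: profile 1-1-1-3 — violates.
(b) [zkwj]: profile 4-1-8-8 — violates.
(c) [jʀŋs]: profile 8-7-5-3 — obeys.
(d) [wzst]: profile 8-4-3-1 — obeys.
(e) [hbq]: profile 3-2-1 — obeys.
(f) [jst]: profile 8-3-1 — obeys.
(g) [ŋθw]: profile 5-3-8 — violates.
(h) [zdb]: profile 4-2-2 — violates.

4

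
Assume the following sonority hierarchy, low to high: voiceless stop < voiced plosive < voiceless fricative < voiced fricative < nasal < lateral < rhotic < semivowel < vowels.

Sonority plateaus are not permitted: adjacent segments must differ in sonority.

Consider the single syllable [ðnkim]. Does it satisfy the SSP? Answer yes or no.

no

Onset: /ð/ is a voiced fricative (sonority 4), /n/ is a nasal (sonority 5), /k/ is a voiceless stop (sonority 1); then the nucleus /i/ (sonority 9).
Onset profile 4-5-1-9 — does not strictly rise throughout.
Coda: /m/ is a nasal (sonority 5).
Coda profile 9-5 — falls from the nucleus.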